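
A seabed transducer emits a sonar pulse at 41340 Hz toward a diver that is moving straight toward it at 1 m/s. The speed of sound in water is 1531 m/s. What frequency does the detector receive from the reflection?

41394 Hz

The diver first receives the wave as a moving observer: f₁ = f₀ · (v + u)/v = 41340 × (1531 + 1)/1531 ≈ 41367 Hz.
On reflection it acts as a source moving toward the stationary detector: f₂ = f₁ · v/(v − u) = 41367 × 1531/1530 ≈ 41394 Hz.
Equivalently f₂ = f₀ · (v + u)/(v − u).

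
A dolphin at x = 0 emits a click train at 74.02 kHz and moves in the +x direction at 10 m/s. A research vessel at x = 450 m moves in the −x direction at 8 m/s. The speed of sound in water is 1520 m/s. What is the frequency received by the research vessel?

74.9 kHz

The observer lies on the +x side, so the source is heading toward the observer and the observer is heading toward the source.
General Doppler shift: f' = f · (v + v_o)/(v − v_s).
f' = 74.02 × (1520 + 8)/(1520 − 10) = 74.02 × 1528/1510 ≈ 74.9 kHz.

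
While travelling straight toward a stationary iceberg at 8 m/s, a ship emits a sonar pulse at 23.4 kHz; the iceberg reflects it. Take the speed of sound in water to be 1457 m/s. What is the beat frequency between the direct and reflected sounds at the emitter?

258 Hz

The iceberg receives the sound from a moving source: f₁ = f₀ · v/(v − v_e) = 23.4 × 1457/1449 ≈ 23.529 kHz.
On the return leg the ship is a moving observer: f₂ = f₁ · (v + v_e)/v = 23.529 × 1465/1457 ≈ 23.658 kHz.
Equivalently f₂ = f₀ · (v + v_e)/(v − v_e).
Beat against the emitted tone (with f₀ = 23400 Hz): |f₂ − f₀| = 2v_e·f₀/(v − v_e) = 2 × 8 × 23400/1449 ≈ 258 Hz.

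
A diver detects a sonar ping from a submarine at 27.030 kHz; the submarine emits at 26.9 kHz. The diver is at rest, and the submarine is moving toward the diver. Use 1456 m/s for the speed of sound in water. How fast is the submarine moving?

7.0 m/s

f' = f · v/(v − v_s) ⇒ v_s = v · |1 − f/f'|.
v_s = 1456 × |1 − 26.9/27.030| = 1456 × 0.004809 ≈ 7.0 m/s.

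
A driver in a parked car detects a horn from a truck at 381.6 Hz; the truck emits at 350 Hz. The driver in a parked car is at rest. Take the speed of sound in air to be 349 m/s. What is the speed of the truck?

29 m/s

f' > f, so the truck is approaching.
f' = f · v/(v − v_s) ⇒ v_s = v · |1 − f/f'|.
v_s = 349 × |1 − 350/381.6| = 349 × 0.08281 ≈ 29 m/s.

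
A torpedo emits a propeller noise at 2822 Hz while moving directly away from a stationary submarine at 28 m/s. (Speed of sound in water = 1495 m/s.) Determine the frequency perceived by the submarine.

2770 Hz

With the source moving away from a stationary observer, f' = f · v/(v + v_s).
f' = 2822 × 1495/(1495 + 28) = 2822 × 1495/1523 ≈ 2770 Hz.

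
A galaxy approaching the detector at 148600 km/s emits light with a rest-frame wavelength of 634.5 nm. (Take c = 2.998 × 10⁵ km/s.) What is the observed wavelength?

368.4 nm

β = v/c = 148600/299800 = 0.4957.
Relativistic Doppler for wavelength: λ' = λ₀ · √((1 − β)/(1 + β)).
λ' = 634.5 × √(0.5043/1.4957) = 634.5 × 0.58069 ≈ 368.4 nm.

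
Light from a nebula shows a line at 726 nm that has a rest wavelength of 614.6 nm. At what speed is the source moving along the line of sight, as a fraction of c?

λ'/λ₀ = 1.1813 > 1 (redshift), so the source is receding.
λ'/λ₀ = √((1 + β)/(1 − β)) for a receding source ⇒ β = (r² − 1)/(r² + 1) with r = λ'/λ₀.
β = (1.3954 − 1)/(1.3954 + 1) ≈ 0.165.

0.165c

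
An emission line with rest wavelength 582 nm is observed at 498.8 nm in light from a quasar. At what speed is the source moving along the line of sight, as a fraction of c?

λ'/λ₀ = 0.8570 < 1 (blueshift), so the source is approaching.
λ'/λ₀ = √((1 − β)/(1 + β)) for an approaching source ⇒ β = (1 − r²)/(1 + r²) with r = λ'/λ₀.
β = (1 − 0.7345)/(1 + 0.7345) ≈ 0.153.

0.153c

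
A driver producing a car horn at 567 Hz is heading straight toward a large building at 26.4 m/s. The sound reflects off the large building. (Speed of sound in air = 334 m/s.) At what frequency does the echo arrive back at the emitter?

664 Hz

The large building receives the sound from a moving source: f₁ = f₀ · v/(v − v_e) = 567 × 334/307.6 ≈ 616 Hz.
On the return leg the driver is a moving observer: f₂ = f₁ · (v + v_e)/v = 616 × 360.4/334 ≈ 664 Hz.
Equivalently f₂ = f₀ · (v + v_e)/(v − v_e).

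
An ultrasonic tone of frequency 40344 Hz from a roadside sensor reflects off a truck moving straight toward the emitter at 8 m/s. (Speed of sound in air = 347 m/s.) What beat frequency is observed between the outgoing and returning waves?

1904 Hz

At the truck (a moving observer), f₁ = f₀ · (v + u)/v = 40344 × 355/347 ≈ 41274 Hz.
The reflection then acts as a moving source: f₂ = f₁ · v/(v − u) ≈ 42248 Hz.
Beat frequency: |f₂ − f₀| = 2u·f₀/(v − u) = 2 × 8 × 40344/339 ≈ 1904 Hz.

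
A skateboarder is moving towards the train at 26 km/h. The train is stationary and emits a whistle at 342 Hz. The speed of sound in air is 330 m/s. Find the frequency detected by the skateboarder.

349 Hz

26 km/h = 7.222 m/s.
Only the observer moves, toward the source, so f' = f · (v + v_o)/v.
f' = 342 × (330 + 7.222)/330 = 342 × 337.22/330 ≈ 349 Hz.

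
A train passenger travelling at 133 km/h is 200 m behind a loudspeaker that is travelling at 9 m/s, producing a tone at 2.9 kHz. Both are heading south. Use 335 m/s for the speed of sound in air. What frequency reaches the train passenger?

133 km/h = 36.94 m/s.
The train passenger is behind, so the loudspeaker is moving away from it while the train passenger is moving toward the loudspeaker.
Both move, so f' = f · (v + v_o)/(v + v_s).
f' = 2.9 × (335 + 36.94)/(335 + 9) = 2.9 × 371.94/344 ≈ 3.14 kHz.

3.14 kHz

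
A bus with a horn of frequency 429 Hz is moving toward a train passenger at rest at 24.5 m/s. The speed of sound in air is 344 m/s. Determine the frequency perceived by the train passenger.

462 Hz

With the source moving toward a stationary observer, f' = f · v/(v − v_s).
f' = 429 × 344/(344 − 24.5) = 429 × 344/319.5 ≈ 462 Hz.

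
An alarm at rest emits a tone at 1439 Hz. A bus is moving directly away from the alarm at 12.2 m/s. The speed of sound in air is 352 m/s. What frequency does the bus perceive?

1389 Hz

Only the observer moves, away from the source, so f' = f · (v − v_o)/v.
f' = 1439 × (352 − 12.2)/352 = 1439 × 339.8/352 ≈ 1389 Hz.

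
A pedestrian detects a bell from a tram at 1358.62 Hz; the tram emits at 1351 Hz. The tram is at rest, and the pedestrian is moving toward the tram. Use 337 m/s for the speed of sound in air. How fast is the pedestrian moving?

1.90 m/s

f' = f · (v + v_o)/v ⇒ v_o = v · |f'/f − 1|.
v_o = 337 × |1358.62/1351 − 1| = 337 × 0.00564 ≈ 1.90 m/s.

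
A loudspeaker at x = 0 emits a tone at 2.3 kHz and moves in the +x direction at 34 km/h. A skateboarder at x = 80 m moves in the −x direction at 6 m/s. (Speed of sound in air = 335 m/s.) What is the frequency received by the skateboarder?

2.41 kHz

34 km/h = 9.444 m/s.
The observer lies on the +x side, so the source is heading toward the observer and the observer is heading toward the source.
With source approaching and observer approaching, f' = f · (v + v_o)/(v − v_s).
f' = 2.3 × (335 + 6)/(335 − 9.444) = 2.3 × 341/325.56 ≈ 2.41 kHz.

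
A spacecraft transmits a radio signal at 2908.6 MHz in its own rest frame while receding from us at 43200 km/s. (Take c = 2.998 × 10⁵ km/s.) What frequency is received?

β = v/c = 43200/299800 = 0.1441.
Relativistic Doppler for frequency: f' = f₀ · √((1 − β)/(1 + β)).
f' = 2908.6 × √(0.8559/1.1441) = 2908.6 × 0.86493 ≈ 2515.7 MHz.

2515.7 MHz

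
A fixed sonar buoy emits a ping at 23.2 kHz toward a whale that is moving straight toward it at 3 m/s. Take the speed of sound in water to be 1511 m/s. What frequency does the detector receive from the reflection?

At the whale (a moving observer), f₁ = f₀ · (v + u)/v = 23.2 × 1514/1511 ≈ 23.2 kHz.
The reflection then acts as a moving source: f₂ = f₁ · v/(v − u) ≈ 23.3 kHz.
Equivalently f₂ = f₀ · (v + u)/(v − u).

23.3 kHz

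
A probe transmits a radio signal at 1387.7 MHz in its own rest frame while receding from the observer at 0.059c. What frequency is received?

Relativistic Doppler for frequency: f' = f₀ · √((1 − β)/(1 + β)).
f' = 1387.7 × √(0.9410/1.0590) = 1387.7 × 0.94264 ≈ 1308.1 MHz.

1308.1 MHz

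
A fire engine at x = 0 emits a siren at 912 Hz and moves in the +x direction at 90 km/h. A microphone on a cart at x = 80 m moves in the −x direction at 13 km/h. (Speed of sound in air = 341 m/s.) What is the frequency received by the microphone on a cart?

995 Hz

90 km/h = 25 m/s; 13 km/h = 3.611 m/s.
The observer lies on the +x side, so the source is heading toward the observer and the observer is heading toward the source.
Both move, so f' = f · (v + v_o)/(v − v_s).
f' = 912 × (341 + 3.611)/(341 − 25) = 912 × 344.61/316 ≈ 995 Hz.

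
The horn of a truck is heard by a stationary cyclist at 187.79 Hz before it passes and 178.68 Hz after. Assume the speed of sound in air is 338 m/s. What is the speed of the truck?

f₁/f₂ = (v + v_s)/(v − v_s), so v_s = v · (f₁ − f₂)/(f₁ + f₂).
v_s = 338 × (187.79 − 178.68)/(187.79 + 178.68) = 338 × 9.11/366.47 ≈ 8.4 m/s.

8.4 m/s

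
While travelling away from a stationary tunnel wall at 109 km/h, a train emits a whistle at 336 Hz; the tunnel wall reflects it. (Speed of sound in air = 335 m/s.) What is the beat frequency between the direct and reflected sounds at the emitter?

55.7 Hz

109 km/h = 30.28 m/s.
The tunnel wall receives the sound from a moving source: f₁ = f₀ · v/(v + v_e) = 336 × 335/365.28 ≈ 308.1 Hz.
On the return leg the train is a moving observer: f₂ = f₁ · (v − v_e)/v = 308.1 × 304.72/335 ≈ 280.3 Hz.
Beat against the emitted tone: |f₂ − f₀| = 2v_e·f₀/(v + v_e) = 2 × 30.28 × 336/365.28 ≈ 55.7 Hz.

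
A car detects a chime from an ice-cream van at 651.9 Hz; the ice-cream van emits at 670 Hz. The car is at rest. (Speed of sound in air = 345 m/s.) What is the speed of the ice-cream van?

9.6 m/s

f' < f, so the ice-cream van is receding.
f' = f · v/(v + v_s) ⇒ v_s = v · |1 − f/f'|.
v_s = 345 × |1 − 670/651.9| = 345 × 0.02776 ≈ 9.6 m/s.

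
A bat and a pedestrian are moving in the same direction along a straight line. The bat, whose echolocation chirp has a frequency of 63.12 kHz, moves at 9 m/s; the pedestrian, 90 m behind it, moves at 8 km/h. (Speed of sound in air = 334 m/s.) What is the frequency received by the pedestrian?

61.9 kHz

8 km/h = 2.222 m/s.
The pedestrian is behind, so the bat is moving away from it while the pedestrian is moving toward the bat.
With source receding and observer approaching, f' = f · (v + v_o)/(v + v_s).
f' = 63.12 × (334 + 2.222)/(334 + 9) = 63.12 × 336.22/343 ≈ 61.9 kHz.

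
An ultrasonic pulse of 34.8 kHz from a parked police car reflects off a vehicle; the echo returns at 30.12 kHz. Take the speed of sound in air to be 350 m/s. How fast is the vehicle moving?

Double Doppler shift off a moving reflector: f₂ = f₀ · (v + u)/(v − u) (u > 0 toward emitter).
Rearranging, u = v · (f₂ − f₀)/(f₂ + f₀) = 350 × -4.68/64.92 ≈ -25 m/s.
So the vehicle is moving at 25 m/s away from the emitter.

25 m/s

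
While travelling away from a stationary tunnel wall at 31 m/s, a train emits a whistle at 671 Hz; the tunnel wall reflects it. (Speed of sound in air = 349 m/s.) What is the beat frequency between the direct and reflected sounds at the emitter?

The tunnel wall receives the sound from a moving source: f₁ = f₀ · v/(v + v_e) = 671 × 349/380 ≈ 616.3 Hz.
On the return leg the train is a moving observer: f₂ = f₁ · (v − v_e)/v = 616.3 × 318/349 ≈ 561.5 Hz.
Beat against the emitted tone: |f₂ − f₀| = 2v_e·f₀/(v + v_e) = 2 × 31 × 671/380 ≈ 109 Hz.

109 Hz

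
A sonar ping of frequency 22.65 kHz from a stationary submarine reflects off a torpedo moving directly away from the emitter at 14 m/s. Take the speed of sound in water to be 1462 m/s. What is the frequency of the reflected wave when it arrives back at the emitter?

The torpedo first receives the wave as a moving observer: f₁ = f₀ · (v − u)/v = 22.65 × (1462 − 14)/1462 ≈ 22.4 kHz.
The reflection then acts as a moving source: f₂ = f₁ · v/(v + u) ≈ 22.2 kHz.
Equivalently f₂ = f₀ · (v − u)/(v + u).

22.2 kHz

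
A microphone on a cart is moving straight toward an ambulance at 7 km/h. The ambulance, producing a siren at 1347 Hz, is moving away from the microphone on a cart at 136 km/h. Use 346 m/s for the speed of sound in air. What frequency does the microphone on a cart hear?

1221 Hz

136 km/h = 37.78 m/s; 7 km/h = 1.944 m/s.
General Doppler shift: f' = f · (v + v_o)/(v + v_s).
f' = 1347 × (346 + 1.944)/(346 + 37.78) = 1347 × 347.94/383.78 ≈ 1221 Hz.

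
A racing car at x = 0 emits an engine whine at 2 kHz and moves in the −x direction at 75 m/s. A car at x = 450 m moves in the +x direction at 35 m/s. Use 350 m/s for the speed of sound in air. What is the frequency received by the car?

1.482 kHz

The observer lies on the +x side, so the source is heading away from the observer and the observer is heading away from the source.
Both move, so f' = f · (v − v_o)/(v + v_s).
f' = 2 × (350 − 35)/(350 + 75) = 2 × 315/425 ≈ 1.482 kHz.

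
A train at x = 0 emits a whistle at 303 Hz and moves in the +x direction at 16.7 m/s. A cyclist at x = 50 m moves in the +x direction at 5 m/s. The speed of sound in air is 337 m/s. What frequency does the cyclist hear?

314 Hz

The observer lies on the +x side, so the source is heading toward the observer and the observer is heading away from the source.
With source approaching and observer receding, f' = f · (v − v_o)/(v − v_s).
f' = 303 × (337 − 5)/(337 − 16.7) = 303 × 332/320.3 ≈ 314 Hz.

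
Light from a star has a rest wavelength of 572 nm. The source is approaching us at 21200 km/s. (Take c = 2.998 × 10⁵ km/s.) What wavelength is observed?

532.9 nm

β = v/c = 21200/299800 = 0.0707.
Relativistic Doppler for wavelength: λ' = λ₀ · √((1 − β)/(1 + β)).
λ' = 572 × √(0.9293/1.0707) = 572 × 0.93162 ≈ 532.9 nm.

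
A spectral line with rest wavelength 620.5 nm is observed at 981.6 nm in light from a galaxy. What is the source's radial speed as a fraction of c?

0.429

λ'/λ₀ = 1.5820 > 1 (redshift), so the source is receding.
λ'/λ₀ = √((1 + β)/(1 − β)) for a receding source ⇒ β = (r² − 1)/(r² + 1) with r = λ'/λ₀.
β = (2.5026 − 1)/(2.5026 + 1) ≈ 0.429.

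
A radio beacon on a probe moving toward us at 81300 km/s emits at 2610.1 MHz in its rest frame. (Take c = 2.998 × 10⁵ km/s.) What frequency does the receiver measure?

3447.1 MHz

β = v/c = 81300/299800 = 0.2712.
Relativistic Doppler for frequency: f' = f₀ · √((1 + β)/(1 − β)).
f' = 2610.1 × √(1.2712/0.7288) = 2610.1 × 1.32067 ≈ 3447.1 MHz.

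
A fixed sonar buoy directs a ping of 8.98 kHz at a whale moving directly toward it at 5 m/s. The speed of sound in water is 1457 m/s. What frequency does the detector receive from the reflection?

9.04 kHz

At the whale (a moving observer), f₁ = f₀ · (v + u)/v = 8.98 × 1462/1457 ≈ 9.01 kHz.
The reflection then acts as a moving source: f₂ = f₁ · v/(v − u) ≈ 9.04 kHz.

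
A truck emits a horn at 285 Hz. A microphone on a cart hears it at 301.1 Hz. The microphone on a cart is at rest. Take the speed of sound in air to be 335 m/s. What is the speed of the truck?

f' > f, so the truck is approaching.
f' = f · v/(v − v_s) ⇒ v_s = v · |1 − f/f'|.
v_s = 335 × |1 − 285/301.1| = 335 × 0.05347 ≈ 17.9 m/s.

17.9 m/s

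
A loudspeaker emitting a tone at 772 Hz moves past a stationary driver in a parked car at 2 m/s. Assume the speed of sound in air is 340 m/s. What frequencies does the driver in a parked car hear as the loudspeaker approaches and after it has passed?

Approaching: f₁ = f · v/(v − v_s) = 772 × 340/338 ≈ 777 Hz.
Receding: f₂ = f · v/(v + v_s) = 772 × 340/342 ≈ 767 Hz.

777 Hz approaching; 767 Hz receding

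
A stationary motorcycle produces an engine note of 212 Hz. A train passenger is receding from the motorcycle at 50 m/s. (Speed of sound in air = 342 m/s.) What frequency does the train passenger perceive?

181 Hz

Only the observer moves, away from the source, so f' = f · (v − v_o)/v.
f' = 212 × (342 − 50)/342 = 212 × 292/342 ≈ 181 Hz.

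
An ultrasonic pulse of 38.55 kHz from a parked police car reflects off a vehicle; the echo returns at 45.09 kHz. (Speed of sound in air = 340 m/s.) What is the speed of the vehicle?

Double Doppler shift off a moving reflector: f₂ = f₀ · (v + u)/(v − u) (u > 0 toward emitter).
Rearranging, u = v · (f₂ − f₀)/(f₂ + f₀) = 340 × 6.54/83.64 ≈ 27 m/s.
So the vehicle is moving at 27 m/s toward the emitter.

27 m/s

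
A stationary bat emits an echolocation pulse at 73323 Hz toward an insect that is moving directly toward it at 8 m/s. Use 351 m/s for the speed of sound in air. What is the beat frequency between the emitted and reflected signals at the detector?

3420 Hz

The insect first receives the wave as a moving observer: f₁ = f₀ · (v + u)/v = 73323 × (351 + 8)/351 ≈ 74994 Hz.
On reflection it acts as a source moving toward the stationary detector: f₂ = f₁ · v/(v − u) = 74994 × 351/343 ≈ 76743 Hz.
Equivalently f₂ = f₀ · (v + u)/(v − u).
Beat frequency: |f₂ − f₀| = 2u·f₀/(v − u) = 2 × 8 × 73323/343 ≈ 3420 Hz.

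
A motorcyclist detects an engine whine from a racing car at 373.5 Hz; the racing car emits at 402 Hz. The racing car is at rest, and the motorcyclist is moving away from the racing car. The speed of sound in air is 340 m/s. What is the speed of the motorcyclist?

24.1 m/s

f' = f · (v − v_o)/v ⇒ v_o = v · |f'/f − 1|.
v_o = 340 × |373.5/402 − 1| = 340 × 0.0709 ≈ 24.1 m/s.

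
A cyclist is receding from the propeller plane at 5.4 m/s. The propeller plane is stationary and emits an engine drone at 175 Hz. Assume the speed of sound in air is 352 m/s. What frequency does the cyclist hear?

Only the observer moves, away from the source, so f' = f · (v − v_o)/v.
f' = 175 × (352 − 5.4)/352 = 175 × 346.6/352 ≈ 172 Hz.

172 Hz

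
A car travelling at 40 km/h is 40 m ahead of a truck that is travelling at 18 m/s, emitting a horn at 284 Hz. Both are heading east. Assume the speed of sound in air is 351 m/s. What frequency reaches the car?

40 km/h = 11.11 m/s.
The car is ahead, so the truck is moving toward it while the car is moving away from the truck.
With source approaching and observer receding, f' = f · (v − v_o)/(v − v_s).
f' = 284 × (351 − 11.11)/(351 − 18) = 284 × 339.89/333 ≈ 290 Hz.

290 Hz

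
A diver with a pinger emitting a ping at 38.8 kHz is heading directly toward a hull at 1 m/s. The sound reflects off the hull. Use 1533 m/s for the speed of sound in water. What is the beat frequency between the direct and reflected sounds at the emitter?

50.7 Hz

The hull receives the sound from a moving source: f₁ = f₀ · v/(v − v_e) = 38.8 × 1533/1532 ≈ 38.8253 kHz.
On the return leg the diver with a pinger is a moving observer: f₂ = f₁ · (v + v_e)/v = 38.8253 × 1534/1533 ≈ 38.8507 kHz.
Equivalently f₂ = f₀ · (v + v_e)/(v − v_e).
Beat against the emitted tone (with f₀ = 38800 Hz): |f₂ − f₀| = 2v_e·f₀/(v − v_e) = 2 × 1 × 38800/1532 ≈ 50.7 Hz.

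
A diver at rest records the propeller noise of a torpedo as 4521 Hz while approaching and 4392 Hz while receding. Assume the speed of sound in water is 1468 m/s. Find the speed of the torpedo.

21.2 m/s

f₁/f₂ = (v + v_s)/(v − v_s), so v_s = v · (f₁ − f₂)/(f₁ + f₂).
v_s = 1468 × (4521 − 4392)/(4521 + 4392) = 1468 × 129/8913 ≈ 21.2 m/s.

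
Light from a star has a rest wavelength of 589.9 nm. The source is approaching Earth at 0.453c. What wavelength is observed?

Relativistic Doppler for wavelength: λ' = λ₀ · √((1 − β)/(1 + β)).
λ' = 589.9 × √(0.5470/1.4530) = 589.9 × 0.61357 ≈ 361.9 nm.

361.9 nm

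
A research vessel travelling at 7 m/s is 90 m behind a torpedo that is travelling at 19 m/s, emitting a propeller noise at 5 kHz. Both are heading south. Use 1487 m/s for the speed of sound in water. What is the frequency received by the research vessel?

The research vessel is behind, so the torpedo is moving away from it while the research vessel is moving toward the torpedo.
Both move, so f' = f · (v + v_o)/(v + v_s).
f' = 5 × (1487 + 7)/(1487 + 19) = 5 × 1494/1506 ≈ 4.96 kHz.

4.96 kHz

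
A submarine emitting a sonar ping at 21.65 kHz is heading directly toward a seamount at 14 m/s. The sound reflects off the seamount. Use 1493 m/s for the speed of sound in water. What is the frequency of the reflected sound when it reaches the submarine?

The seamount receives the sound from a moving source: f₁ = f₀ · v/(v − v_e) = 21.65 × 1493/1479 ≈ 21.9 kHz.
On the return leg the submarine is a moving observer: f₂ = f₁ · (v + v_e)/v = 21.9 × 1507/1493 ≈ 22.1 kHz.
Equivalently f₂ = f₀ · (v + v_e)/(v − v_e).

22.1 kHz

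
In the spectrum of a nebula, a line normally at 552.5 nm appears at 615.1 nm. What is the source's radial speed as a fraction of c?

λ'/λ₀ = 1.1133 > 1 (redshift), so the source is receding.
λ'/λ₀ = √((1 + β)/(1 − β)) for a receding source ⇒ β = (r² − 1)/(r² + 1) with r = λ'/λ₀.
β = (1.2394 − 1)/(1.2394 + 1) ≈ 0.107.

0.107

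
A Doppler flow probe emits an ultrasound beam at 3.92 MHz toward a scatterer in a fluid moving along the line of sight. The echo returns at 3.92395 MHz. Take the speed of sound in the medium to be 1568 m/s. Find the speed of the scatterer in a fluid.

0.79 m/s

Double Doppler shift off a moving reflector: f₂ = f₀ · (v + u)/(v − u) (u > 0 toward emitter).
Rearranging, u = v · (f₂ − f₀)/(f₂ + f₀) = 1568 × 0.00395/7.84395 ≈ 0.79 m/s.
So the scatterer in a fluid is moving at 0.79 m/s toward the emitter.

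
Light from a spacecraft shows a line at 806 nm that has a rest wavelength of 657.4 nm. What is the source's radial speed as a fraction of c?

λ'/λ₀ = 1.2260 > 1 (redshift), so the source is receding.
λ'/λ₀ = √((1 + β)/(1 − β)) for a receding source ⇒ β = (r² − 1)/(r² + 1) with r = λ'/λ₀.
β = (1.5032 − 1)/(1.5032 + 1) ≈ 0.201.

0.201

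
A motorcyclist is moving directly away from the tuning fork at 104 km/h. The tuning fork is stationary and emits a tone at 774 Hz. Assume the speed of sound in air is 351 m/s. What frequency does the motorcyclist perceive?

104 km/h = 28.89 m/s.
Moving observer, stationary source: f' = f · (v − v_o)/v.
f' = 774 × (351 − 28.89)/351 = 774 × 322.11/351 ≈ 710 Hz.

710 Hz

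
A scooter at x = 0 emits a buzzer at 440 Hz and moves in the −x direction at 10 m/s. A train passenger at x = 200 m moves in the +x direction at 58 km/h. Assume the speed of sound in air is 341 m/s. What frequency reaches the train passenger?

58 km/h = 16.11 m/s.
The observer lies on the +x side, so the source is heading away from the observer and the observer is heading away from the source.
With source receding and observer receding, f' = f · (v − v_o)/(v + v_s).
f' = 440 × (341 − 16.11)/(341 + 10) = 440 × 324.89/351 ≈ 407 Hz.

407 Hz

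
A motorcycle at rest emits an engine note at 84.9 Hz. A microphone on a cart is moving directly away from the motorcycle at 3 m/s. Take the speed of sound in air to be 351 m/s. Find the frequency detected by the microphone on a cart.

Moving observer, stationary source: f' = f · (v − v_o)/v.
f' = 84.9 × (351 − 3)/351 = 84.9 × 348/351 ≈ 84 Hz.

84 Hz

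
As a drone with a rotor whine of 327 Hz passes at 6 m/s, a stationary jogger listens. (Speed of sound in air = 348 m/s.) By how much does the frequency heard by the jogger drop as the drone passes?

11.3 Hz

Approaching: f₁ = f · v/(v − v_s) = 327 × 348/342 ≈ 332.7 Hz.
Receding: f₂ = f · v/(v + v_s) = 327 × 348/354 ≈ 321.5 Hz.
Drop: f₁ − f₂ = 2f·v·v_s/(v² − v_s²) = 2 × 327 × 348 × 6/(348² − 6²) ≈ 11.3 Hz.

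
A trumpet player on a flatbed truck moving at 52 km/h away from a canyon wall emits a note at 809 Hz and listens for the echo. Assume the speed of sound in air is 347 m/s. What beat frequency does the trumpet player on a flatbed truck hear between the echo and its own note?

52 km/h = 14.44 m/s.
The canyon wall receives the sound from a moving source: f₁ = f₀ · v/(v + v_e) = 809 × 347/361.44 ≈ 776.7 Hz.
On the return leg the trumpet player on a flatbed truck is a moving observer: f₂ = f₁ · (v − v_e)/v = 776.7 × 332.56/347 ≈ 744.3 Hz.
Equivalently f₂ = f₀ · (v − v_e)/(v + v_e).
Beat against the emitted tone: |f₂ − f₀| = 2v_e·f₀/(v + v_e) = 2 × 14.44 × 809/361.44 ≈ 65 Hz.

65 Hz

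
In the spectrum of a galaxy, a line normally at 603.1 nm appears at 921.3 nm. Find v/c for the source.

λ'/λ₀ = 1.5276 > 1 (redshift), so the source is receding.
λ'/λ₀ = √((1 + β)/(1 − β)) for a receding source ⇒ β = (r² − 1)/(r² + 1) with r = λ'/λ₀.
β = (2.3336 − 1)/(2.3336 + 1) ≈ 0.400.

0.400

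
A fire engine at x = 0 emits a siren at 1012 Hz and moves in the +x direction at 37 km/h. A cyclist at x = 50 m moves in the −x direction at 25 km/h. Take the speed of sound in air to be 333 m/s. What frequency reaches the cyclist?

1066 Hz

37 km/h = 10.28 m/s; 25 km/h = 6.944 m/s.
The observer lies on the +x side, so the source is heading toward the observer and the observer is heading toward the source.
With source approaching and observer approaching, f' = f · (v + v_o)/(v − v_s).
f' = 1012 × (333 + 6.944)/(333 − 10.28) = 1012 × 339.94/322.72 ≈ 1066 Hz.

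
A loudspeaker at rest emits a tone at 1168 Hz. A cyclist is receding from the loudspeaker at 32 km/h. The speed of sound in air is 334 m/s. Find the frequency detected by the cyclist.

32 km/h = 8.889 m/s.
Only the observer moves, away from the source, so f' = f · (v − v_o)/v.
f' = 1168 × (334 − 8.889)/334 = 1168 × 325.11/334 ≈ 1137 Hz.

1137 Hz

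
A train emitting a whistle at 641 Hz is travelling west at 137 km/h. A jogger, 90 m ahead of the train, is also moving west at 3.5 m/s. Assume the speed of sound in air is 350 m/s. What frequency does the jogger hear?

712 Hz

137 km/h = 38.06 m/s.
The jogger is ahead, so the train is moving toward it while the jogger is moving away from the train.
Both move, so f' = f · (v − v_o)/(v − v_s).
f' = 641 × (350 − 3.5)/(350 − 38.06) = 641 × 346.5/311.94 ≈ 712 Hz.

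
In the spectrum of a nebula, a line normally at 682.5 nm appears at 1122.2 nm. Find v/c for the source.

0.460

λ'/λ₀ = 1.6442 > 1 (redshift), so the source is receding.
λ'/λ₀ = √((1 + β)/(1 − β)) for a receding source ⇒ β = (r² − 1)/(r² + 1) with r = λ'/λ₀.
β = (2.7036 − 1)/(2.7036 + 1) ≈ 0.460.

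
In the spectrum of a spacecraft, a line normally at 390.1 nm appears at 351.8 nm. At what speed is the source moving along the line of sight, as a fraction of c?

λ'/λ₀ = 0.9018 < 1 (blueshift), so the source is approaching.
λ'/λ₀ = √((1 − β)/(1 + β)) for an approaching source ⇒ β = (1 − r²)/(1 + r²) with r = λ'/λ₀.
β = (1 − 0.8133)/(1 + 0.8133) ≈ 0.103.

0.103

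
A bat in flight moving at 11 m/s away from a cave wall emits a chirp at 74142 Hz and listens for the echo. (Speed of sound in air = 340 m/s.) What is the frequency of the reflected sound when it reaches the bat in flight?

The cave wall receives the sound from a moving source: f₁ = f₀ · v/(v + v_e) = 74142 × 340/351 ≈ 71818 Hz.
On the return leg the bat in flight is a moving observer: f₂ = f₁ · (v − v_e)/v = 71818 × 329/340 ≈ 69495 Hz.
Equivalently f₂ = f₀ · (v − v_e)/(v + v_e).

69495 Hz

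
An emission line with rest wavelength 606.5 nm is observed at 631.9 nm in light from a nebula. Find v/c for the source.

λ'/λ₀ = 1.0419 > 1 (redshift), so the source is receding.
λ'/λ₀ = √((1 + β)/(1 − β)) for a receding source ⇒ β = (r² − 1)/(r² + 1) with r = λ'/λ₀.
β = (1.0855 − 1)/(1.0855 + 1) ≈ 0.041.

0.041c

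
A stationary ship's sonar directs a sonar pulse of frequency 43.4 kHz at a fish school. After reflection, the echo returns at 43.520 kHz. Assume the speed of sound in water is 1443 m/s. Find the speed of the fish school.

1.99 m/s

Double Doppler shift off a moving reflector: f₂ = f₀ · (v + u)/(v − u) (u > 0 toward emitter).
Rearranging, u = v · (f₂ − f₀)/(f₂ + f₀) = 1443 × 0.120/86.920 ≈ 1.99 m/s.
So the fish school is moving at 1.99 m/s toward the emitter.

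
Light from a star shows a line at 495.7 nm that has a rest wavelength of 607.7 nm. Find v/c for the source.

λ'/λ₀ = 0.8157 < 1 (blueshift), so the source is approaching.
λ'/λ₀ = √((1 − β)/(1 + β)) for an approaching source ⇒ β = (1 − r²)/(1 + r²) with r = λ'/λ₀.
β = (1 − 0.6654)/(1 + 0.6654) ≈ 0.201.

0.201c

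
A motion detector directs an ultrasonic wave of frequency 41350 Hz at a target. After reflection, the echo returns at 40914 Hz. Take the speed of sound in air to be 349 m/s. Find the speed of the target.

1.85 m/s

Double Doppler shift off a moving reflector: f₂ = f₀ · (v + u)/(v − u) (u > 0 toward emitter).
Rearranging, u = v · (f₂ − f₀)/(f₂ + f₀) = 349 × -436/82264 ≈ -1.85 m/s.
So the target is moving at 1.85 m/s away from the emitter.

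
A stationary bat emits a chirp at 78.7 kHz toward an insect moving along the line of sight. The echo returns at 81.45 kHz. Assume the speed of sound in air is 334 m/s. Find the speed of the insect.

5.7 m/s

Double Doppler shift off a moving reflector: f₂ = f₀ · (v + u)/(v − u) (u > 0 toward emitter).
Rearranging, u = v · (f₂ − f₀)/(f₂ + f₀) = 334 × 2.75/160.15 ≈ 5.7 m/s.
So the insect is moving at 5.7 m/s toward the emitter.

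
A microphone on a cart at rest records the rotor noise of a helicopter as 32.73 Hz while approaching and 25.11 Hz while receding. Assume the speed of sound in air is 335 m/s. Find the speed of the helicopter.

44 m/s

f₁/f₂ = (v + v_s)/(v − v_s), so v_s = v · (f₁ − f₂)/(f₁ + f₂).
v_s = 335 × (32.73 − 25.11)/(32.73 + 25.11) = 335 × 7.62/57.84 ≈ 44 m/s.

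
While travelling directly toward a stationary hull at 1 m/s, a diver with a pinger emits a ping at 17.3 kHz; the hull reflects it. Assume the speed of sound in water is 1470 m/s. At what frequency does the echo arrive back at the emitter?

The hull receives the sound from a moving source: f₁ = f₀ · v/(v − v_e) = 17.3 × 1470/1469 ≈ 17.31 kHz.
On the return leg the diver with a pinger is a moving observer: f₂ = f₁ · (v + v_e)/v = 17.31 × 1471/1470 ≈ 17.32 kHz.
Equivalently f₂ = f₀ · (v + v_e)/(v − v_e).

17.32 kHz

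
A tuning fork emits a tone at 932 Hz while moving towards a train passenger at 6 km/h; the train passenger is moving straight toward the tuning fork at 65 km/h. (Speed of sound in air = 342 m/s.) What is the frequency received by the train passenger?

986 Hz

6 km/h = 1.667 m/s; 65 km/h = 18.06 m/s.
With source approaching and observer approaching, f' = f · (v + v_o)/(v − v_s).
f' = 932 × (342 + 18.06)/(342 − 1.667) = 932 × 360.06/340.33 ≈ 986 Hz.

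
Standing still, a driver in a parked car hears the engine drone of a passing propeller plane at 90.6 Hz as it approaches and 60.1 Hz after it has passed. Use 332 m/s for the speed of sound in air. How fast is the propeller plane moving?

f₁/f₂ = (v + v_s)/(v − v_s), so v_s = v · (f₁ − f₂)/(f₁ + f₂).
v_s = 332 × (90.6 − 60.1)/(90.6 + 60.1) = 332 × 30.5/150.7 ≈ 67 m/s.

67 m/s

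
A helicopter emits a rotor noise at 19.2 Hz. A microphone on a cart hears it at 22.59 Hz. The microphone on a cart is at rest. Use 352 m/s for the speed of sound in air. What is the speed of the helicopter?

53 m/s

f' > f, so the helicopter is approaching.
f' = f · v/(v − v_s) ⇒ v_s = v · |1 − f/f'|.
v_s = 352 × |1 − 19.2/22.59| = 352 × 0.1501 ≈ 53 m/s.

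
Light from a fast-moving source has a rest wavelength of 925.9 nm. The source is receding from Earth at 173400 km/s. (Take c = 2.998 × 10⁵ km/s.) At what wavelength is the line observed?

β = v/c = 173400/299800 = 0.5784.
Relativistic Doppler for wavelength: λ' = λ₀ · √((1 + β)/(1 − β)).
λ' = 925.9 × √(1.5784/0.4216) = 925.9 × 1.93486 ≈ 1791.5 nm.

1791.5 nm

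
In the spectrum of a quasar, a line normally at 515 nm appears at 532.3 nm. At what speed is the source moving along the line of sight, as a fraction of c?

λ'/λ₀ = 1.0336 > 1 (redshift), so the source is receding.
λ'/λ₀ = √((1 + β)/(1 − β)) for a receding source ⇒ β = (r² − 1)/(r² + 1) with r = λ'/λ₀.
β = (1.0683 − 1)/(1.0683 + 1) ≈ 0.033.

0.033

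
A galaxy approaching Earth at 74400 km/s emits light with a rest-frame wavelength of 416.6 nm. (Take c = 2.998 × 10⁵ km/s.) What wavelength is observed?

323.3 nm

β = v/c = 74400/299800 = 0.2482.
Relativistic Doppler for wavelength: λ' = λ₀ · √((1 − β)/(1 + β)).
λ' = 416.6 × √(0.7518/1.2482) = 416.6 × 0.77611 ≈ 323.3 nm.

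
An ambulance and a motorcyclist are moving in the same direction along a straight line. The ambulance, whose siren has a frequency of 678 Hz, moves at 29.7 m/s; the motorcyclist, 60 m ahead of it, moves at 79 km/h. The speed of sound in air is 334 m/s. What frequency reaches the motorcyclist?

695 Hz

79 km/h = 21.94 m/s.
The motorcyclist is ahead, so the ambulance is moving toward it while the motorcyclist is moving away from the ambulance.
With source approaching and observer receding, f' = f · (v − v_o)/(v − v_s).
f' = 678 × (334 − 21.94)/(334 − 29.7) = 678 × 312.06/304.3 ≈ 695 Hz.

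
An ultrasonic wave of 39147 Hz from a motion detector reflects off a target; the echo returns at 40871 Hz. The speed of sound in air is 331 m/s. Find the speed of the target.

7.1 m/s

Double Doppler shift off a moving reflector: f₂ = f₀ · (v + u)/(v − u) (u > 0 toward emitter).
Rearranging, u = v · (f₂ − f₀)/(f₂ + f₀) = 331 × 1724/80018 ≈ 7.1 m/s.
So the target is moving at 7.1 m/s toward the emitter.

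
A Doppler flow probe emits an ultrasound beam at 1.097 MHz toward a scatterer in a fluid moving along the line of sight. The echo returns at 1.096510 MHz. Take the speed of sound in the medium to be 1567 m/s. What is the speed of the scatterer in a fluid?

0.35 m/s

Double Doppler shift off a moving reflector: f₂ = f₀ · (v + u)/(v − u) (u > 0 toward emitter).
Rearranging, u = v · (f₂ − f₀)/(f₂ + f₀) = 1567 × -0.000490/2.193510 ≈ -0.35 m/s.
So the scatterer in a fluid is moving at 0.35 m/s away from the emitter.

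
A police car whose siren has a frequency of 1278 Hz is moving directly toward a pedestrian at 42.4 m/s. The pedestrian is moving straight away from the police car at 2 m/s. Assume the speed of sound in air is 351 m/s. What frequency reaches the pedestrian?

General Doppler shift: f' = f · (v − v_o)/(v − v_s).
f' = 1278 × (351 − 2)/(351 − 42.4) = 1278 × 349/308.6 ≈ 1445 Hz.

1445 Hz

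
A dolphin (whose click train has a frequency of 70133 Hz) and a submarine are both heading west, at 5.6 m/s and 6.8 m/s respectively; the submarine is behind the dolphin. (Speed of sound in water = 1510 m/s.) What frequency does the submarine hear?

70189 Hz

The submarine is behind, so the dolphin is moving away from it while the submarine is moving toward the dolphin.
With source receding and observer approaching, f' = f · (v + v_o)/(v + v_s).
f' = 70133 × (1510 + 6.8)/(1510 + 5.6) = 70133 × 1516.8/1515.6 ≈ 70189 Hz.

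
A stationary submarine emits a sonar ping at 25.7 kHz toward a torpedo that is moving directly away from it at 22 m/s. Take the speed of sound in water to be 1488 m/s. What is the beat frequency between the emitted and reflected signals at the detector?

749 Hz

The torpedo first receives the wave as a moving observer: f₁ = f₀ · (v − u)/v = 25.7 × (1488 − 22)/1488 ≈ 25.320 kHz.
The reflection then acts as a moving source: f₂ = f₁ · v/(v + u) ≈ 24.951 kHz.
Beat frequency (with f₀ = 25700 Hz): |f₂ − f₀| = 2u·f₀/(v + u) = 2 × 22 × 25700/1510 ≈ 749 Hz.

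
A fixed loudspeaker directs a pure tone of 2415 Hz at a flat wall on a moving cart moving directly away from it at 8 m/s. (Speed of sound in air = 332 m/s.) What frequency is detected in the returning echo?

2301 Hz

The flat wall on a moving cart first receives the wave as a moving observer: f₁ = f₀ · (v − u)/v = 2415 × (332 − 8)/332 ≈ 2357 Hz.
The reflection then acts as a moving source: f₂ = f₁ · v/(v + u) ≈ 2301 Hz.
Equivalently f₂ = f₀ · (v − u)/(v + u).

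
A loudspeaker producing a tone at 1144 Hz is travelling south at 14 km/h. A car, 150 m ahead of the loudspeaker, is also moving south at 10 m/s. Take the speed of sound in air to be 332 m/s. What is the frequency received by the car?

14 km/h = 3.889 m/s.
The car is ahead, so the loudspeaker is moving toward it while the car is moving away from the loudspeaker.
Both move, so f' = f · (v − v_o)/(v − v_s).
f' = 1144 × (332 − 10)/(332 − 3.889) = 1144 × 322/328.11 ≈ 1123 Hz.

1123 Hz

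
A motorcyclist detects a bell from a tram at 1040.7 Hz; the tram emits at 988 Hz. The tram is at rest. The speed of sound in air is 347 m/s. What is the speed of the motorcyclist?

18.5 m/s

f' > f, so the motorcyclist is approaching.
f' = f · (v + v_o)/v ⇒ v_o = v · |f'/f − 1|.
v_o = 347 × |1040.7/988 − 1| = 347 × 0.05334 ≈ 18.5 m/s.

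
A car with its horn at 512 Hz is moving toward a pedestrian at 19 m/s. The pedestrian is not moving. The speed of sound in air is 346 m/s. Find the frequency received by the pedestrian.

542 Hz

Moving source, stationary observer: f' = f · v/(v − v_s) since the source is approaching.
f' = 512 × 346/(346 − 19) = 512 × 346/327 ≈ 542 Hz.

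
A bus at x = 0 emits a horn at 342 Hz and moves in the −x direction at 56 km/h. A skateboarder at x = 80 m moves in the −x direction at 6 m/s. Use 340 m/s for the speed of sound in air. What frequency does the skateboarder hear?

333 Hz

56 km/h = 15.56 m/s.
The observer lies on the +x side, so the source is heading away from the observer and the observer is heading toward the source.
With source receding and observer approaching, f' = f · (v + v_o)/(v + v_s).
f' = 342 × (340 + 6)/(340 + 15.56) = 342 × 346/355.56 ≈ 333 Hz.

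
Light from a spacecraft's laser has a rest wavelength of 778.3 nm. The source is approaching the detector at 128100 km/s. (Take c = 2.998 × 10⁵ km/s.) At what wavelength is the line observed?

β = v/c = 128100/299800 = 0.4273.
Relativistic Doppler for wavelength: λ' = λ₀ · √((1 − β)/(1 + β)).
λ' = 778.3 × √(0.5727/1.4273) = 778.3 × 0.63345 ≈ 493.0 nm.

493.0 nm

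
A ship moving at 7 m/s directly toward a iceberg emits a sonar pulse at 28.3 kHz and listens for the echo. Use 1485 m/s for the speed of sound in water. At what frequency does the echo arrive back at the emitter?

The iceberg receives the sound from a moving source: f₁ = f₀ · v/(v − v_e) = 28.3 × 1485/1478 ≈ 28.4 kHz.
On the return leg the ship is a moving observer: f₂ = f₁ · (v + v_e)/v = 28.4 × 1492/1485 ≈ 28.6 kHz.
Equivalently f₂ = f₀ · (v + v_e)/(v − v_e).

28.6 kHz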